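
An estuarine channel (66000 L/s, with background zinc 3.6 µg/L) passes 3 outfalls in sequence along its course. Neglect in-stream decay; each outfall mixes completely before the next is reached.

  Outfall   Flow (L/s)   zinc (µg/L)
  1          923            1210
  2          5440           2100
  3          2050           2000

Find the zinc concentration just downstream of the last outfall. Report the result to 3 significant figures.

227 µg/L

Below outfall 1: Q → 66920 L/s, C = (66000·3.600 + 923.0·1210)/66920 = 20.24 µg/L.
Below outfall 2: Q → 72360 L/s, C = (66920·20.24 + 5440·2100)/72360 = 176.6 µg/L.
Below outfall 3: Q → 74410 L/s, C = (72360·176.6 + 2050·2000)/74410 = 226.8 µg/L.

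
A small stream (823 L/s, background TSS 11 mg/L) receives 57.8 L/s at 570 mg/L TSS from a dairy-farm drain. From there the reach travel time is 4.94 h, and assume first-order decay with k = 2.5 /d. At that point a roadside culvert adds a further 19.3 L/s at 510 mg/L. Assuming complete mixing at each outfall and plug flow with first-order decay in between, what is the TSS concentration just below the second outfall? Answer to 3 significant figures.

38.8 mg/L

Mixed concentration C = ΣQC/ΣQ = (823.0·11.00 + 57.80·570.0) / 880.8 = 42000/880.8 = 47.68 mg/L; combined flow 880.8 L/s.
Decay over the reach: 47.68·exp(−kt) = 47.68·0.5977 = 28.50 mg/L.
Second outfall: C = (880.8·28.50 + 19.30·510.0)/900.1 = 38.83 mg/L.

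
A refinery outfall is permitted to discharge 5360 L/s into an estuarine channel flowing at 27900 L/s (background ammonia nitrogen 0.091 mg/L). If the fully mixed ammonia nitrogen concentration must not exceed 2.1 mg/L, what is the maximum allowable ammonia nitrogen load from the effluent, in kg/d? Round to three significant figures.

5820 kg/d

Mass balance at the limit: 27900·0.09100 + 5360·Cₑ = 33260·2.1 → Cₑ = 12.56 mg/L.
5360 L/s = 5.360 m³/s. Load = 5.360 m³/s × 12.56 g/m³ × 86 400 s/d = 5815 kg/d.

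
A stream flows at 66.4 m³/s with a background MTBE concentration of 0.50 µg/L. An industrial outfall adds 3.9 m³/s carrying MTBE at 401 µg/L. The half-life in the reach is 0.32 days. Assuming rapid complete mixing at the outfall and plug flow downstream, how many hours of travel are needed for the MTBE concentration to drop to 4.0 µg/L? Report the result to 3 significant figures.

Mass balance: C = (66.40·0.5000 + 3.900·401.0) / 70.30 = 1597/70.30 = 22.72 µg/L.
Half-life 0.32 d → k = ln 2 / 0.32 = 2.166 d⁻¹.
22.72·exp(−k·t) = 4.0 → t = ln(22.72/4.0)/k = 69280 s = 19.24 h.

19.2 h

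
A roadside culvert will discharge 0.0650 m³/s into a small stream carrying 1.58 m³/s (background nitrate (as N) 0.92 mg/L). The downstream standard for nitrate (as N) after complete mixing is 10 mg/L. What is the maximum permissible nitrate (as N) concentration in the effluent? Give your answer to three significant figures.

231 mg/L

At the limit, (Qr·Cr + Qe·Cₑ)/(Qr + Qe) = 10:
Cₑ = (1.645·10 − 1.580·0.9200) / 0.06500 = 230.7 mg/L.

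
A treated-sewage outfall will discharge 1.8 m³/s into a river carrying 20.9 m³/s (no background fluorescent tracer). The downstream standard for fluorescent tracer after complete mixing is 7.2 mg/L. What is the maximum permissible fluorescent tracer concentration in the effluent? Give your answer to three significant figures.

At the limit, (Qr·Cr + Qe·Cₑ)/(Qr + Qe) = 7.2:
Cₑ = (22.70·7.2 − 20.90·0) / 1.800 = 90.80 mg/L.

90.8 mg/L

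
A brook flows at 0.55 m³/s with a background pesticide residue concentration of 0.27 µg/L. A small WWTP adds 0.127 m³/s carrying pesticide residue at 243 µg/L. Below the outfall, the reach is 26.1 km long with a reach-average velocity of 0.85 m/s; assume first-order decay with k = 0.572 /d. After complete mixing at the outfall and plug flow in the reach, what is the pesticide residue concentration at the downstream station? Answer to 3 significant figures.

37.4 µg/L

Flow-weighted average: C = (0.5500·0.2700 + 0.1270·243.0) / 0.6770 = 31.01/0.6770 = 45.80 µg/L.
Travel time t = 26.1·1000 / 0.85 = 30710 s = 8.529 h.
After decay, C = 45.80 × e^(−kt) = 45.80 × 0.8160 = 37.38 µg/L.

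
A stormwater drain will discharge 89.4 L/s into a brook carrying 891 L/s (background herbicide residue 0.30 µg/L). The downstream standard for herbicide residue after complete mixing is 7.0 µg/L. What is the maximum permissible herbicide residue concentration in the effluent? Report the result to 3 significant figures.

At the limit, (Qr·Cr + Qe·Cₑ)/(Qr + Qe) = 7.0:
Cₑ = (980.4·7.0 − 891.0·0.3000) / 89.40 = 73.78 µg/L.

73.8 µg/L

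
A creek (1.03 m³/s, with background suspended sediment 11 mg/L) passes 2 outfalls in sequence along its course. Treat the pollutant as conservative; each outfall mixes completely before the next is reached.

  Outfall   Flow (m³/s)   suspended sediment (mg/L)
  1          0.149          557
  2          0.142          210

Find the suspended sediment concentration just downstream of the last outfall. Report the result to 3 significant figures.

94.0 mg/L

After outfall 1: Q = 1.030 + 0.1490 = 1.179 m³/s; C = (1.030·11.00 + 0.1490·557.0)/1.179 = 80.00 mg/L.
After outfall 2: Q = 1.179 + 0.1420 = 1.321 m³/s; C = (1.179·80.00 + 0.1420·210.0)/1.321 = 93.98 mg/L.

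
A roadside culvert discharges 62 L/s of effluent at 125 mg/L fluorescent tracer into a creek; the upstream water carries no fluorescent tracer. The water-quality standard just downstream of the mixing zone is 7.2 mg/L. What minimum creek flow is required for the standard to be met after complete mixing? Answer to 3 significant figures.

Set C_mix = 7.2: (Q·0 + 62.00·125.0) / (Q + 62.00) = 7.2
→ Q = 62.00·(125.0 − 7.2)/(7.2 − 0) = 1014 L/s.

1010 L/s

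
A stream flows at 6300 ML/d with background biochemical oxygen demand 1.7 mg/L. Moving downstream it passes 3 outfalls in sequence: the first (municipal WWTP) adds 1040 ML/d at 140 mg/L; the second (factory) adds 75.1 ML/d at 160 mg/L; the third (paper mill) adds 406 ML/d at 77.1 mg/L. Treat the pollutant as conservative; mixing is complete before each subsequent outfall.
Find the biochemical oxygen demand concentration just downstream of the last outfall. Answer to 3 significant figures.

25.5 mg/L

Outfall 1: combined Q = 7340 ML/d; C = (6300·1.700 + 1040·140.0)/7340 = 21.30 mg/L.
Outfall 2: combined Q = 7415 ML/d; C = (7340·21.30 + 75.10·160.0)/7415 = 22.70 mg/L.
Outfall 3: combined Q = 7821 ML/d; C = (7415·22.70 + 406.0·77.10)/7821 = 25.52 mg/L.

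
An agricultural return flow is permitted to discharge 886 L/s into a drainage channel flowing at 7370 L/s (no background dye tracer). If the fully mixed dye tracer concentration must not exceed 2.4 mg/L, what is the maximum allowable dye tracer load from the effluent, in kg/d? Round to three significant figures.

1710 kg/d

Mass balance at the limit: 7370·0 + 886.0·Cₑ = 8256·2.4 → Cₑ = 22.36 mg/L.
886.0 L/s = 0.8860 m³/s. Load = 0.8860 m³/s × 22.36 g/m³ × 86 400 s/d = 1712 kg/d.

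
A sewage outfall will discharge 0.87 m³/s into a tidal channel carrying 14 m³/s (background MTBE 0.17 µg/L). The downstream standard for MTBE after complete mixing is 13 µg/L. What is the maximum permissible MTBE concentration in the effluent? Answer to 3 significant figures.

219 µg/L

At the limit, (Qr·Cr + Qe·Cₑ)/(Qr + Qe) = 13:
Cₑ = (14.87·13 − 14.00·0.1700) / 0.8700 = 219.5 µg/L.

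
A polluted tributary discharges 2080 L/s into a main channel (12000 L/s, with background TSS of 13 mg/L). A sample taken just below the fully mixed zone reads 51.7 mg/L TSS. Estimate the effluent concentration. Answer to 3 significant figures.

Mass balance: 12000·13.00 + 2080·Cₑ = 14080·51.70
→ Cₑ = (14080·51.70 − 12000·13.00) / 2080 = 275.0 mg/L.

275 mg/L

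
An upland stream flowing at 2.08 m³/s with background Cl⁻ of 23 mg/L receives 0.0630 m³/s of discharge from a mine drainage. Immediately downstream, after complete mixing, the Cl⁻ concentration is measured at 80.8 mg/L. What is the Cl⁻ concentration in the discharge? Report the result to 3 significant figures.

Mass balance: 2.080·23.00 + 0.06300·Cₑ = 2.143·80.80
→ Cₑ = (2.143·80.80 − 2.080·23.00) / 0.06300 = 1989 mg/L.

1990 mg/L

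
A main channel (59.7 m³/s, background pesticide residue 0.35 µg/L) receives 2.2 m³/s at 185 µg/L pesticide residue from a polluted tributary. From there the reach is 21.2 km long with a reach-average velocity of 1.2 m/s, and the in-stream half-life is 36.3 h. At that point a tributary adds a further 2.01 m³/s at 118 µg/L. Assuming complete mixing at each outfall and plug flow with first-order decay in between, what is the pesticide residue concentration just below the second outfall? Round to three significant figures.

9.81 µg/L

Mixed concentration C = ΣQC/ΣQ = (59.70·0.3500 + 2.200·185.0) / 61.90 = 427.9/61.90 = 6.913 µg/L; combined flow 61.90 m³/s.
Travel time t = 21.2·1000 / 1.2 = 17670 s = 4.907 h.
Half-life 36.3 h → k = ln 2 / 36.3 = 0.01909 h⁻¹ = 0.4583 d⁻¹.
After decay, C = 6.913 × e^(−kt) = 6.913 × 0.9105 = 6.294 µg/L.
Second outfall: C = (61.90·6.294 + 2.010·118.0)/63.91 = 9.808 µg/L.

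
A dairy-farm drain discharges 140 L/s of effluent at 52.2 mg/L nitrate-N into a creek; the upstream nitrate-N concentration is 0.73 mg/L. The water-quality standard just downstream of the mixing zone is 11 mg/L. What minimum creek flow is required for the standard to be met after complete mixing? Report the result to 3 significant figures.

562 L/s

Set C_mix = 11: (Q·0.7300 + 140.0·52.20) / (Q + 140.0) = 11
→ Q = 140.0·(52.20 − 11)/(11 − 0.7300) = 561.6 L/s.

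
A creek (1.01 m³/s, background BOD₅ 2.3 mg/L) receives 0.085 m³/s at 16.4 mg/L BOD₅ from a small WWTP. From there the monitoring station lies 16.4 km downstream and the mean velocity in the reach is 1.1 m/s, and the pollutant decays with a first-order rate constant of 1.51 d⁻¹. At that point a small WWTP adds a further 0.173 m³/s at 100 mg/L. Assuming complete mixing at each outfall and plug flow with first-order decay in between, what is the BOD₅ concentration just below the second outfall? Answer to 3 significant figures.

Mass balance: C = (1.010·2.300 + 0.08500·16.40) / 1.095 = 3.717/1.095 = 3.395 mg/L; combined flow 1.095 m³/s.
Travel time t = 16.4·1000 / 1.1 = 14910 s = 4.141 h.
Decay over the reach: 3.395·exp(−kt) = 3.395·0.7706 = 2.616 mg/L.
Second outfall: C = (1.095·2.616 + 0.1730·100.0)/1.268 = 15.90 mg/L.

15.9 mg/L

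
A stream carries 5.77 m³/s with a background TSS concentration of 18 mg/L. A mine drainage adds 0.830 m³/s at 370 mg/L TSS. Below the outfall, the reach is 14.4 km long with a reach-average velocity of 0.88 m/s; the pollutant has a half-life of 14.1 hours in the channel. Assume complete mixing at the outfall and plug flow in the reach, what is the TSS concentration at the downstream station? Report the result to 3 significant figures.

After mixing, C = (5.770·18.00 + 0.8300·370.0) / 6.600 = 411.0/6.600 = 62.27 mg/L.
Travel time t = 14.4·1000 / 0.88 = 16360 s = 4.545 h.
Half-life 14.1 h → k = ln 2 / 14.1 = 0.04916 h⁻¹ = 1.180 d⁻¹.
After decay, C = 62.27 × e^(−kt) = 62.27 × 0.7998 = 49.80 mg/L.

49.8 mg/L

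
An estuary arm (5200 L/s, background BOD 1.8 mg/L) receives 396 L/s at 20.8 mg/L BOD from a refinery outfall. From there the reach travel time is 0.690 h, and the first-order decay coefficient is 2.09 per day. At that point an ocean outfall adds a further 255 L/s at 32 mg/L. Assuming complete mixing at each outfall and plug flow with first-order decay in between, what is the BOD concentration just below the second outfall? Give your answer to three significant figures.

Mixed concentration C = ΣQC/ΣQ = (5200·1.800 + 396.0·20.80) / 5596 = 17600/5596 = 3.145 mg/L; combined flow 5596 L/s.
Decay over the reach: 3.145·exp(−kt) = 3.145·0.9417 = 2.961 mg/L.
At the second outfall, C = (5596·2.961 + 255.0·32.00) / (5596 + 255.0) = 4.227 mg/L.

4.23 mg/L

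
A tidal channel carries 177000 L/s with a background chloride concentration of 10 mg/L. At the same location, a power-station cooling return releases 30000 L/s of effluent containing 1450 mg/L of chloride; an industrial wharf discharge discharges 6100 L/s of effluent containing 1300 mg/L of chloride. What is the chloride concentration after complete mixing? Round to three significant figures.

250 mg/L

After mixing, C = (177000·10.00 + 30000·1450 + 6100·1300) / 213100 = 53200000/213100 = 249.6 mg/L.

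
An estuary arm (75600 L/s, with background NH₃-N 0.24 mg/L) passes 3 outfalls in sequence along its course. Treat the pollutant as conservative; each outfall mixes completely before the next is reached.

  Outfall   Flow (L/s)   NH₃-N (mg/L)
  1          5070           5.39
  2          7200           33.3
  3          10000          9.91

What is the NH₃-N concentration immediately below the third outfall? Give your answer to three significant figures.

After outfall 1: Q = 75600 + 5070 = 80670 L/s; C = (75600·0.2400 + 5070·5.390)/80670 = 0.5637 mg/L.
After outfall 2: Q = 80670 + 7200 = 87870 L/s; C = (80670·0.5637 + 7200·33.30)/87870 = 3.246 mg/L.
After outfall 3: Q = 87870 + 10000 = 97870 L/s; C = (87870·3.246 + 10000·9.910)/97870 = 3.927 mg/L.

3.93 mg/L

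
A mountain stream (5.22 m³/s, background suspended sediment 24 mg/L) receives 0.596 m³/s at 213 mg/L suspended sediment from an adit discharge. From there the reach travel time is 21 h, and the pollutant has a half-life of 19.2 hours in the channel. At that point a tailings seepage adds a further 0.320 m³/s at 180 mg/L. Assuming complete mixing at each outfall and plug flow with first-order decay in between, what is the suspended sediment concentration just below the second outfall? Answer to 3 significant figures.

Conservation of mass: C = (5.220·24.00 + 0.5960·213.0) / 5.816 = 252.2/5.816 = 43.37 mg/L; combined flow 5.816 m³/s.
Half-life 19.2 h → k = ln 2 / 19.2 = 0.03610 h⁻¹ = 0.8664 d⁻¹.
After decay, C = 43.37 × e^(−kt) = 43.37 × 0.4685 = 20.32 mg/L.
Second outfall: C = (5.816·20.32 + 0.3200·180.0)/6.136 = 28.65 mg/L.

28.6 mg/L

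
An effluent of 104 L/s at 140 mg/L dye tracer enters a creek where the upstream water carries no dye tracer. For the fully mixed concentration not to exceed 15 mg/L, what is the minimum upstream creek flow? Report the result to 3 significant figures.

Set C_mix = 15: (Q·0 + 104.0·140.0) / (Q + 104.0) = 15
→ Q = 104.0·(140.0 − 15)/(15 − 0) = 866.7 L/s.

867 L/s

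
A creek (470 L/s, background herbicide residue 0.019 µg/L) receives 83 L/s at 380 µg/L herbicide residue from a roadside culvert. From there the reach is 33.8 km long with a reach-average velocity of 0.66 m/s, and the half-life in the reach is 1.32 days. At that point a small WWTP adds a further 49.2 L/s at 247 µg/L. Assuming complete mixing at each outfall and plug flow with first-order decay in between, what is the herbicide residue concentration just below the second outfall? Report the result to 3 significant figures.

58.6 µg/L

Mixed concentration C = ΣQC/ΣQ = (470.0·0.01900 + 83.00·380.0) / 553.0 = 31550/553.0 = 57.05 µg/L; combined flow 553.0 L/s.
Travel time t = 33.8·1000 / 0.66 = 51210 s = 14.23 h.
Half-life 1.32 d → k = ln 2 / 1.32 = 0.5251 d⁻¹.
Decay over the reach: 57.05·exp(−kt) = 57.05·0.7325 = 41.79 µg/L.
Second outfall: C = (553.0·41.79 + 49.20·247.0)/602.2 = 58.56 µg/L.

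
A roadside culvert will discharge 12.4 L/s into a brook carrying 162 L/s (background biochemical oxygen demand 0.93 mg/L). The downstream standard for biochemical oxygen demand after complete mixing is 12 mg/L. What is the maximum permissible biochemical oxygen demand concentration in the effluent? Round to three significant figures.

157 mg/L

At the limit, (Qr·Cr + Qe·Cₑ)/(Qr + Qe) = 12:
Cₑ = (174.4·12 − 162.0·0.9300) / 12.40 = 156.6 mg/L.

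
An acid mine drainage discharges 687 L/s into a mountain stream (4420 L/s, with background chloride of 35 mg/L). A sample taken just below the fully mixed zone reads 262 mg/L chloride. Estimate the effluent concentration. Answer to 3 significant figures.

Mass balance: 4420·35.00 + 687.0·Cₑ = 5107·262.0
→ Cₑ = (5107·262.0 − 4420·35.00) / 687.0 = 1722 mg/L.

1720 mg/L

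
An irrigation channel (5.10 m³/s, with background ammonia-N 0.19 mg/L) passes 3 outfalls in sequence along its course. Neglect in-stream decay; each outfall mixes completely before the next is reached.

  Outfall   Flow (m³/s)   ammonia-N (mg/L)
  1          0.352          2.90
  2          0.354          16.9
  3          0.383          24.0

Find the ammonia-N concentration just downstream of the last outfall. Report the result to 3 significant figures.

2.77 mg/L

Below outfall 1: Q → 5.452 m³/s, C = (5.100·0.1900 + 0.3520·2.900)/5.452 = 0.3650 mg/L.
Below outfall 2: Q → 5.806 m³/s, C = (5.452·0.3650 + 0.3540·16.90)/5.806 = 1.373 mg/L.
Below outfall 3: Q → 6.189 m³/s, C = (5.806·1.373 + 0.3830·24.00)/6.189 = 2.773 mg/L.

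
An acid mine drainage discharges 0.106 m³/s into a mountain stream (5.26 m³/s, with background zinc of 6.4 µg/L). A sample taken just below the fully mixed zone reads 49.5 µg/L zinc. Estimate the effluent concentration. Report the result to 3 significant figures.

2190 µg/L

Mass balance: 5.260·6.400 + 0.1060·Cₑ = 5.366·49.50
→ Cₑ = (5.366·49.50 − 5.260·6.400) / 0.1060 = 2188 µg/L.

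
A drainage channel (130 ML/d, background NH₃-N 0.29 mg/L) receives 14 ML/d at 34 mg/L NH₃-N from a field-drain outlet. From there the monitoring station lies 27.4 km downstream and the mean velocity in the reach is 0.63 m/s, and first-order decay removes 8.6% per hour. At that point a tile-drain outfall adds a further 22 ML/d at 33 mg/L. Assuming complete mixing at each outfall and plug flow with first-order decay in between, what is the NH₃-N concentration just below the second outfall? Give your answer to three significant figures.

Flow-weighted average: C = (130.0·0.2900 + 14.00·34.00) / 144.0 = 513.7/144.0 = 3.567 mg/L; combined flow 144.0 ML/d.
Travel time t = 27.4·1000 / 0.63 = 43490 s = 12.08 h.
8.6%/h lost → k = −ln(1 − 0.086) = 0.08992 h⁻¹.
Decay over the reach: 3.567·exp(−kt) = 3.567·0.3374 = 1.204 mg/L.
At the second outfall, C = (144.0·1.204 + 22.00·33.00) / (144.0 + 22.00) = 5.418 mg/L.

5.42 mg/L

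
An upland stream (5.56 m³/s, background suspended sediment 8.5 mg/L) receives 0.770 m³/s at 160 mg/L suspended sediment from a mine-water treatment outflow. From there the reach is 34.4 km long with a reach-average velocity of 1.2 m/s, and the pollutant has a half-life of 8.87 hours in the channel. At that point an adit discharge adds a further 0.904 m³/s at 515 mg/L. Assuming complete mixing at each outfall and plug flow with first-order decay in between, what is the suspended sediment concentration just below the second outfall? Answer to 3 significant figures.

Flow-weighted average: C = (5.560·8.500 + 0.7700·160.0) / 6.330 = 170.5/6.330 = 26.93 mg/L; combined flow 6.330 m³/s.
Travel time t = 34.4·1000 / 1.2 = 28670 s = 7.963 h.
Half-life 8.87 h → k = ln 2 / 8.87 = 0.07815 h⁻¹ = 1.875 d⁻¹.
After decay, C = 26.93 × e^(−kt) = 26.93 × 0.5367 = 14.45 mg/L.
Second outfall: C = (6.330·14.45 + 0.9040·515.0)/7.234 = 77.00 mg/L.

77.0 mg/L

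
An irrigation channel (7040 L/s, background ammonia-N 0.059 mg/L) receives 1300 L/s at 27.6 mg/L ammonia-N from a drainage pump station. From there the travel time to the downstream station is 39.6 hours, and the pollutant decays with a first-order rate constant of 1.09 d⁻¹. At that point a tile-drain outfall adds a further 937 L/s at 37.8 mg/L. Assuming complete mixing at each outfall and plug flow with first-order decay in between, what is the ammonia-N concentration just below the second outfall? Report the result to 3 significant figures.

4.47 mg/L

Mass balance: C = (7040·0.05900 + 1300·27.60) / 8340 = 36300/8340 = 4.352 mg/L; combined flow 8340 L/s.
Decay over the reach: 4.352·exp(−kt) = 4.352·0.1655 = 0.7205 mg/L.
At the second outfall, C = (8340·0.7205 + 937.0·37.80) / (8340 + 937.0) = 4.466 mg/L.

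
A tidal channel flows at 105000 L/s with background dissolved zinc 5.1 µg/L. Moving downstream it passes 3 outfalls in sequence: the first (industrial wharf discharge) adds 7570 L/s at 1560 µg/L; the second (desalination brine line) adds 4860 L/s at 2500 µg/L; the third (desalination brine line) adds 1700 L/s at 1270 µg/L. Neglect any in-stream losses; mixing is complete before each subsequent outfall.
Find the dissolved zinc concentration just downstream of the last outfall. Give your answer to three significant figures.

224 µg/L

Below outfall 1: Q → 112600 L/s, C = (105000·5.100 + 7570·1560)/112600 = 109.7 µg/L.
Below outfall 2: Q → 117400 L/s, C = (112600·109.7 + 4860·2500)/117400 = 208.6 µg/L.
Below outfall 3: Q → 119100 L/s, C = (117400·208.6 + 1700·1270)/119100 = 223.7 µg/L.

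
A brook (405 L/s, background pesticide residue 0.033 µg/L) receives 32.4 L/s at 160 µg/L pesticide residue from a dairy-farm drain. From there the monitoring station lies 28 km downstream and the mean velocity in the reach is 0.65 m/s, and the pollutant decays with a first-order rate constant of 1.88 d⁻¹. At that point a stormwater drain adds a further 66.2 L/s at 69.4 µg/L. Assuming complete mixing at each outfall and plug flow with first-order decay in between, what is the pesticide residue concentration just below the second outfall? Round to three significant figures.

Mass balance: C = (405.0·0.03300 + 32.40·160.0) / 437.4 = 5197/437.4 = 11.88 µg/L; combined flow 437.4 L/s.
Travel time t = 28·1000 / 0.65 = 43080 s = 11.97 h.
Decay over the reach: 11.88·exp(−kt) = 11.88·0.3917 = 4.654 µg/L.
At the second outfall, C = (437.4·4.654 + 66.20·69.40) / (437.4 + 66.20) = 13.17 µg/L.

13.2 µg/L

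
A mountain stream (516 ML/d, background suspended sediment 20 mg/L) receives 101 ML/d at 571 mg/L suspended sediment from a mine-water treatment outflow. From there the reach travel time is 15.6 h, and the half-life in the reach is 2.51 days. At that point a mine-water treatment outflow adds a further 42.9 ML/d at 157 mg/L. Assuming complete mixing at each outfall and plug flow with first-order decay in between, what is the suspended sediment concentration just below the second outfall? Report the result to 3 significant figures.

Mass balance: C = (516.0·20.00 + 101.0·571.0) / 617.0 = 67990/617.0 = 110.2 mg/L; combined flow 617.0 ML/d.
Half-life 2.51 d → k = ln 2 / 2.51 = 0.2762 d⁻¹.
First-order decay: C = 110.2·exp(−k·t) = 110.2·0.8357 = 92.09 mg/L.
Second outfall: C = (617.0·92.09 + 42.90·157.0)/659.9 = 96.31 mg/L.

96.3 mg/L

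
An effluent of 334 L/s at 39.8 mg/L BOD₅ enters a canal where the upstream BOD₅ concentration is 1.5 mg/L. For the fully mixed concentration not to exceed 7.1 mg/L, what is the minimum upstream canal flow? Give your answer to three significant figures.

1950 L/s

Set C_mix = 7.1: (Q·1.500 + 334.0·39.80) / (Q + 334.0) = 7.1
→ Q = 334.0·(39.80 − 7.1)/(7.1 − 1.500) = 1950 L/s.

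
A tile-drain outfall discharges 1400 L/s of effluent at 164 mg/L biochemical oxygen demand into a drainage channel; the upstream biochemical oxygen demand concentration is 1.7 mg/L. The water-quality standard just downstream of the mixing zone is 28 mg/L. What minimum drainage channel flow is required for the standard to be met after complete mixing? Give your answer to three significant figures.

Set C_mix = 28: (Q·1.700 + 1400·164.0) / (Q + 1400) = 28
→ Q = 1400·(164.0 − 28)/(28 − 1.700) = 7240 L/s.

7240 L/s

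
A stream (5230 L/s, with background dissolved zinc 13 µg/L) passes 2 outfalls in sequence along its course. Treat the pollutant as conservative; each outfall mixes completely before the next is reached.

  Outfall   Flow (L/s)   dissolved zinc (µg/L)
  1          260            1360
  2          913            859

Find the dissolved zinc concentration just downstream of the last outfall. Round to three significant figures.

188 µg/L

Below outfall 1: Q → 5490 L/s, C = (5230·13.00 + 260.0·1360)/5490 = 76.79 µg/L.
Below outfall 2: Q → 6403 L/s, C = (5490·76.79 + 913.0·859.0)/6403 = 188.3 µg/L.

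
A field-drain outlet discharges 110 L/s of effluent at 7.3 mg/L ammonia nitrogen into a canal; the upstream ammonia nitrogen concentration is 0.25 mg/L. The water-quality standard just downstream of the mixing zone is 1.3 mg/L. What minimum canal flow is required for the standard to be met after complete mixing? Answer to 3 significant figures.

629 L/s

Set C_mix = 1.3: (Q·0.2500 + 110.0·7.300) / (Q + 110.0) = 1.3
→ Q = 110.0·(7.300 − 1.3)/(1.3 − 0.2500) = 628.6 L/s.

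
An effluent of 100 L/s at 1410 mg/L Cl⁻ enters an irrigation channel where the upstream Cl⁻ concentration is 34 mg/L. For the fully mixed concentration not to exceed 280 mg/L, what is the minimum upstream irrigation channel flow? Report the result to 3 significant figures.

459 L/s

Set C_mix = 280: (Q·34.00 + 100.0·1410) / (Q + 100.0) = 280
→ Q = 100.0·(1410 − 280)/(280 − 34.00) = 459.3 L/s.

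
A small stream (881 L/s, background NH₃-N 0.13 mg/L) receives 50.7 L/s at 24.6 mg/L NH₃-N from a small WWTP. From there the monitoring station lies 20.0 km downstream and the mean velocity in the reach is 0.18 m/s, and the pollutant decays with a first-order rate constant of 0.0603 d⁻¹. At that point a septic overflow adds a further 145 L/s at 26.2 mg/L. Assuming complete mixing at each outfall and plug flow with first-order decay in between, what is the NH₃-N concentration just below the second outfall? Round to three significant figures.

After mixing, C = (881.0·0.1300 + 50.70·24.60) / 931.7 = 1362/931.7 = 1.462 mg/L; combined flow 931.7 L/s.
Travel time t = 20.0·1000 / 0.18 = 111100 s = 30.86 h.
After decay, C = 1.462 × e^(−kt) = 1.462 × 0.9254 = 1.353 mg/L.
Second outfall: C = (931.7·1.353 + 145.0·26.20)/1077 = 4.699 mg/L.

4.70 mg/L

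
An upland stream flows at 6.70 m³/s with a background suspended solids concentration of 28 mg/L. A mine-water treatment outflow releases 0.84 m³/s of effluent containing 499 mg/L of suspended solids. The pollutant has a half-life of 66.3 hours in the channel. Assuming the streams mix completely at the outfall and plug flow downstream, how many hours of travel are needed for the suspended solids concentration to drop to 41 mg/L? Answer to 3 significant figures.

Flow-weighted average: C = (6.700·28.00 + 0.8400·499.0) / 7.540 = 606.8/7.540 = 80.47 mg/L.
Half-life 66.3 h → k = ln 2 / 66.3 = 0.01045 h⁻¹ = 0.2509 d⁻¹.
80.47·exp(−k·t) = 41 → t = ln(80.47/41)/k = 232200 s = 64.50 h.

64.5 h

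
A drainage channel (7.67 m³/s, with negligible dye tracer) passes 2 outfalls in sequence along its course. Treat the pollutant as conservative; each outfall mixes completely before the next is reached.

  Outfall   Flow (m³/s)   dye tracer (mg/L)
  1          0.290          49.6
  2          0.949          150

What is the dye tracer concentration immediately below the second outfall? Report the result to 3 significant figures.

17.6 mg/L

After outfall 1: Q = 7.670 + 0.2900 = 7.960 m³/s; C = (7.670·0 + 0.2900·49.60)/7.960 = 1.807 mg/L.
After outfall 2: Q = 7.960 + 0.9490 = 8.909 m³/s; C = (7.960·1.807 + 0.9490·150.0)/8.909 = 17.59 mg/L.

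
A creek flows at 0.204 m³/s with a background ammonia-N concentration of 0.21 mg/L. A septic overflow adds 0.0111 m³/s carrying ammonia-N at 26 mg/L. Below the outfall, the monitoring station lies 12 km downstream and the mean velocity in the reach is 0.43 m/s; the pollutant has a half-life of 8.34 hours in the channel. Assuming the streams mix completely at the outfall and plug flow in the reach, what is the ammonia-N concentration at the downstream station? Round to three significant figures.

0.809 mg/L

Flow-weighted average: C = (0.2040·0.2100 + 0.01110·26.00) / 0.2151 = 0.3314/0.2151 = 1.541 mg/L.
Travel time t = 12·1000 / 0.43 = 27910 s = 7.752 h.
Half-life 8.34 h → k = ln 2 / 8.34 = 0.08311 h⁻¹ = 1.995 d⁻¹.
Decay over the reach: 1.541·exp(−kt) = 1.541·0.5250 = 0.8090 mg/L.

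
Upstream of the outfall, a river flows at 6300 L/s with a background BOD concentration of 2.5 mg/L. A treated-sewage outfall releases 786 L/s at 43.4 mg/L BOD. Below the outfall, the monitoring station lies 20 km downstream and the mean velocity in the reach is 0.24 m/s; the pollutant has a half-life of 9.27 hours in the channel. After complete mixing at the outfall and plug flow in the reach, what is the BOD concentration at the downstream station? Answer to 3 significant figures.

Mixed concentration C = ΣQC/ΣQ = (6300·2.500 + 786.0·43.40) / 7086 = 49860/7086 = 7.037 mg/L.
Travel time t = 20·1000 / 0.24 = 83330 s = 23.15 h.
Half-life 9.27 h → k = ln 2 / 9.27 = 0.07477 h⁻¹ = 1.795 d⁻¹.
After decay, C = 7.037 × e^(−kt) = 7.037 × 0.1771 = 1.246 mg/L.

1.25 mg/L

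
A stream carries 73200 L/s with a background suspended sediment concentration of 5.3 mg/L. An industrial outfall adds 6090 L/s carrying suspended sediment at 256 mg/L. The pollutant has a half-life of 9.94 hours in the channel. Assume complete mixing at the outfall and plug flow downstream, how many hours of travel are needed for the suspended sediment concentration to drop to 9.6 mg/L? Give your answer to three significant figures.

Flow-weighted average: C = (73200·5.300 + 6090·256.0) / 79290 = 1947000/79290 = 24.56 mg/L.
Half-life 9.94 h → k = ln 2 / 9.94 = 0.06973 h⁻¹ = 1.674 d⁻¹.
24.56·exp(−k·t) = 9.6 → t = ln(24.56/9.6)/k = 48490 s = 13.47 h.

13.5 h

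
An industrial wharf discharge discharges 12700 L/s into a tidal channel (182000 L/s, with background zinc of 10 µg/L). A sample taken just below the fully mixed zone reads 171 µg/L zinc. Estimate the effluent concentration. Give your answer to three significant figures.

Mass balance: 182000·10.00 + 12700·Cₑ = 194700·171.0
→ Cₑ = (194700·171.0 − 182000·10.00) / 12700 = 2478 µg/L.

2480 µg/L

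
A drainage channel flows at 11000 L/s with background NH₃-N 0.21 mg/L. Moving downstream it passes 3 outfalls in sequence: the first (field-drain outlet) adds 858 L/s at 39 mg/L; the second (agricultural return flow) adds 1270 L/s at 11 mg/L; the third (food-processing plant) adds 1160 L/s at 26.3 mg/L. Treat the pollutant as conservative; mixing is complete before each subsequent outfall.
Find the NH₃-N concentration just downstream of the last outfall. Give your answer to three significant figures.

Below outfall 1: Q → 11860 L/s, C = (11000·0.2100 + 858.0·39.00)/11860 = 3.017 mg/L.
Below outfall 2: Q → 13130 L/s, C = (11860·3.017 + 1270·11.00)/13130 = 3.789 mg/L.
Below outfall 3: Q → 14290 L/s, C = (13130·3.789 + 1160·26.30)/14290 = 5.617 mg/L.

5.62 mg/L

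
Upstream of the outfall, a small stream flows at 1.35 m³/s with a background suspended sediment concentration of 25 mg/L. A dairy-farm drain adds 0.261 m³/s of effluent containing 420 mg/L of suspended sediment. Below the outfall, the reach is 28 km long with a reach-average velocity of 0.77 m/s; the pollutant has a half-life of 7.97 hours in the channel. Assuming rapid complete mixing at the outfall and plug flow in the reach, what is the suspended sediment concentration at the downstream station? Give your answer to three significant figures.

Flow-weighted average: C = (1.350·25.00 + 0.2610·420.0) / 1.611 = 143.4/1.611 = 88.99 mg/L.
Travel time t = 28·1000 / 0.77 = 36360 s = 10.10 h.
Half-life 7.97 h → k = ln 2 / 7.97 = 0.08697 h⁻¹ = 2.087 d⁻¹.
Applying C = C₀e^(−kt): 88.99 × 0.4154 = 36.97 mg/L.

37.0 mg/L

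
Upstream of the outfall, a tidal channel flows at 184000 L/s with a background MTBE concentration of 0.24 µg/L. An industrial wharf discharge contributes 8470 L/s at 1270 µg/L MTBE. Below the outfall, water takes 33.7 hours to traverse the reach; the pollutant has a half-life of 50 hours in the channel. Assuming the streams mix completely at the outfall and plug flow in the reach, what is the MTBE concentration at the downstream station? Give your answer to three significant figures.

35.2 µg/L

Flow-weighted average: C = (184000·0.2400 + 8470·1270) / 192500 = 10800000/192500 = 56.12 µg/L.
Half-life 50 h → k = ln 2 / 50 = 0.01386 h⁻¹ = 0.3327 d⁻¹.
Decay over the reach: 56.12·exp(−kt) = 56.12·0.6268 = 35.17 µg/L.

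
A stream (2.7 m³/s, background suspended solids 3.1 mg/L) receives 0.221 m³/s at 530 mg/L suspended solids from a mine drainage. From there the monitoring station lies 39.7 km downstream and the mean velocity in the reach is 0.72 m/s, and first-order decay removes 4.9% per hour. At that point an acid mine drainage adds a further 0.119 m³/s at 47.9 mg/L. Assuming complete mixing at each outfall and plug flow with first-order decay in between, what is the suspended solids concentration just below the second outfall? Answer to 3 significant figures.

21.0 mg/L

Flow-weighted average: C = (2.700·3.100 + 0.2210·530.0) / 2.921 = 125.5/2.921 = 42.96 mg/L; combined flow 2.921 m³/s.
Travel time t = 39.7·1000 / 0.72 = 55140 s = 15.32 h.
4.9%/h lost → k = −ln(1 − 0.049) = 0.05024 h⁻¹.
Applying C = C₀e^(−kt): 42.96 × 0.4632 = 19.90 mg/L.
At the second outfall, C = (2.921·19.90 + 0.1190·47.90) / (2.921 + 0.1190) = 21.00 mg/L.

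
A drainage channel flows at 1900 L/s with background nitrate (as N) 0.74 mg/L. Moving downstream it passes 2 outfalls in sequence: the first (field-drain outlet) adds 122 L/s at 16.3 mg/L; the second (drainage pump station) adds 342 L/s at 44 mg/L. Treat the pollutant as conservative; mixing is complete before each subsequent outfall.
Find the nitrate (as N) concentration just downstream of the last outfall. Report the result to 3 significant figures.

7.80 mg/L

Outfall 1: combined Q = 2022 L/s; C = (1900·0.7400 + 122.0·16.30)/2022 = 1.679 mg/L.
Outfall 2: combined Q = 2364 L/s; C = (2022·1.679 + 342.0·44.00)/2364 = 7.801 mg/L.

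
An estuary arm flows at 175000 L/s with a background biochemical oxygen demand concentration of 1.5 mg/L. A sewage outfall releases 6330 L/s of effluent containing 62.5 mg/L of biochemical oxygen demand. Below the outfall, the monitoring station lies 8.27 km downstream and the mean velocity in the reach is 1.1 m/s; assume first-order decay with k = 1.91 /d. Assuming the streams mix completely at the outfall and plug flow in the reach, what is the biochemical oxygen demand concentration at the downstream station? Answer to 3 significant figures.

Flow-weighted average: C = (175000·1.500 + 6330·62.50) / 181300 = 658100/181300 = 3.629 mg/L.
Travel time t = 8.27·1000 / 1.1 = 7518 s = 2.088 h.
First-order decay: C = 3.629·exp(−k·t) = 3.629·0.8469 = 3.074 mg/L.

3.07 mg/L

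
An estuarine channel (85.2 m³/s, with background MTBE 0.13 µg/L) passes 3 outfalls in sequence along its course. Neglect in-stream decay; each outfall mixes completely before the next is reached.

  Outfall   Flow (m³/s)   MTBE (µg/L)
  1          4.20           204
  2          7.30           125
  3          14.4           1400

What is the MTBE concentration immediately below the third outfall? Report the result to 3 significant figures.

197 µg/L

Outfall 1: combined Q = 89.40 m³/s; C = (85.20·0.1300 + 4.200·204.0)/89.40 = 9.708 µg/L.
Outfall 2: combined Q = 96.70 m³/s; C = (89.40·9.708 + 7.300·125.0)/96.70 = 18.41 µg/L.
Outfall 3: combined Q = 111.1 m³/s; C = (96.70·18.41 + 14.40·1400)/111.1 = 197.5 µg/L.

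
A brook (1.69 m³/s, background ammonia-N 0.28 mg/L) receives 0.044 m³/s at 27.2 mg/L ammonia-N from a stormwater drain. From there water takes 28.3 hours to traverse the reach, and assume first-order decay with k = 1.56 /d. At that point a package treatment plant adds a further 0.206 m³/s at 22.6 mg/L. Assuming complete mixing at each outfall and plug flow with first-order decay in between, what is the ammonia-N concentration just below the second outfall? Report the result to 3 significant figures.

2.54 mg/L

After mixing, C = (1.690·0.2800 + 0.04400·27.20) / 1.734 = 1.670/1.734 = 0.9631 mg/L; combined flow 1.734 m³/s.
After decay, C = 0.9631 × e^(−kt) = 0.9631 × 0.1589 = 0.1530 mg/L.
Second outfall: C = (1.734·0.1530 + 0.2060·22.60)/1.940 = 2.537 mg/L.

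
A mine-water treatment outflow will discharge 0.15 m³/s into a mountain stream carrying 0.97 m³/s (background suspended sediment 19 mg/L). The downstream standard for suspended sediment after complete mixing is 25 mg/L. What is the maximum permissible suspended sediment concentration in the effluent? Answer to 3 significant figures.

At the limit, (Qr·Cr + Qe·Cₑ)/(Qr + Qe) = 25:
Cₑ = (1.120·25 − 0.9700·19.00) / 0.1500 = 63.80 mg/L.

63.8 mg/L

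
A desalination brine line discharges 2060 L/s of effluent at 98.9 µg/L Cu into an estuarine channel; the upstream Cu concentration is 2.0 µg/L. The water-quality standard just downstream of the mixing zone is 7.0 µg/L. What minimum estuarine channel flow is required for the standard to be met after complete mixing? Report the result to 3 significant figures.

Set C_mix = 7.0: (Q·2.000 + 2060·98.90) / (Q + 2060) = 7.0
→ Q = 2060·(98.90 − 7.0)/(7.0 − 2.000) = 37860 L/s.

37900 L/s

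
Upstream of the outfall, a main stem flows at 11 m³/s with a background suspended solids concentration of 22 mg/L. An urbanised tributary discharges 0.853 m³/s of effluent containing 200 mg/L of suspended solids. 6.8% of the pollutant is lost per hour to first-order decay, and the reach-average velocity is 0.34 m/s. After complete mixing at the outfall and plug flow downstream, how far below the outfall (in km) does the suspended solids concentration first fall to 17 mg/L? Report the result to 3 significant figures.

Conservation of mass: C = (11.00·22.00 + 0.8530·200.0) / 11.85 = 412.6/11.85 = 34.81 mg/L.
6.8%/h lost → k = −ln(1 − 0.068) = 0.07042 h⁻¹.
Set 34.81·exp(−k·t) = 17 → t = ln(34.81/17)/k = 36640 s = 10.18 h.
Distance = v·t = 0.34·36640 = 12460 m = 12.46 km.

12.5 km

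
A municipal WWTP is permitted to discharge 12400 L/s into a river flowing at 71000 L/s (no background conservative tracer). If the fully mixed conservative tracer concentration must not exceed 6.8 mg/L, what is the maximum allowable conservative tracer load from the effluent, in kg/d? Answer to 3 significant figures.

49000 kg/d

Mass balance at the limit: 71000·0 + 12400·Cₑ = 83400·6.8 → Cₑ = 45.74 mg/L.
12400 L/s = 12.40 m³/s. Load = 12.40 m³/s × 45.74 g/m³ × 86 400 s/d = 49000 kg/d.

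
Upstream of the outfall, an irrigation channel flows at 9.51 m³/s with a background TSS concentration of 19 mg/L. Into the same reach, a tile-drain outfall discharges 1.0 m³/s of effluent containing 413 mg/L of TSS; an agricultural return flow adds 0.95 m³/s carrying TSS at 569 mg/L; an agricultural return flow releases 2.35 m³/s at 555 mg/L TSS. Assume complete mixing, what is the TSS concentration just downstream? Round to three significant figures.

After mixing, C = (9.510·19.00 + 1.000·413.0 + 0.9500·569.0 + 2.350·555.0) / 13.81 = 2438/13.81 = 176.6 mg/L.

177 mg/L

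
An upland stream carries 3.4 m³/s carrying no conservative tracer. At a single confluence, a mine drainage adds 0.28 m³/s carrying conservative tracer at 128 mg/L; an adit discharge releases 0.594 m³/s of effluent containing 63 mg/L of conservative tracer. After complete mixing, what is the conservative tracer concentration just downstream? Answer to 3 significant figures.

Flow-weighted average: C = (3.400·0 + 0.2800·128.0 + 0.5940·63.00) / 4.274 = 73.26/4.274 = 17.14 mg/L.

17.1 mg/L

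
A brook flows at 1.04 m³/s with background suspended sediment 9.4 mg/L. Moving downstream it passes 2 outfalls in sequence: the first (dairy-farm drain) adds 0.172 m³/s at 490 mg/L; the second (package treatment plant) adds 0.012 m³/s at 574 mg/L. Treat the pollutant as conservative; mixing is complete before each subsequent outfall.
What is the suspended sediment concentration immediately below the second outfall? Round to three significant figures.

Outfall 1: combined Q = 1.212 m³/s; C = (1.040·9.400 + 0.1720·490.0)/1.212 = 77.60 mg/L.
Outfall 2: combined Q = 1.224 m³/s; C = (1.212·77.60 + 0.01200·574.0)/1.224 = 82.47 mg/L.

82.5 mg/L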